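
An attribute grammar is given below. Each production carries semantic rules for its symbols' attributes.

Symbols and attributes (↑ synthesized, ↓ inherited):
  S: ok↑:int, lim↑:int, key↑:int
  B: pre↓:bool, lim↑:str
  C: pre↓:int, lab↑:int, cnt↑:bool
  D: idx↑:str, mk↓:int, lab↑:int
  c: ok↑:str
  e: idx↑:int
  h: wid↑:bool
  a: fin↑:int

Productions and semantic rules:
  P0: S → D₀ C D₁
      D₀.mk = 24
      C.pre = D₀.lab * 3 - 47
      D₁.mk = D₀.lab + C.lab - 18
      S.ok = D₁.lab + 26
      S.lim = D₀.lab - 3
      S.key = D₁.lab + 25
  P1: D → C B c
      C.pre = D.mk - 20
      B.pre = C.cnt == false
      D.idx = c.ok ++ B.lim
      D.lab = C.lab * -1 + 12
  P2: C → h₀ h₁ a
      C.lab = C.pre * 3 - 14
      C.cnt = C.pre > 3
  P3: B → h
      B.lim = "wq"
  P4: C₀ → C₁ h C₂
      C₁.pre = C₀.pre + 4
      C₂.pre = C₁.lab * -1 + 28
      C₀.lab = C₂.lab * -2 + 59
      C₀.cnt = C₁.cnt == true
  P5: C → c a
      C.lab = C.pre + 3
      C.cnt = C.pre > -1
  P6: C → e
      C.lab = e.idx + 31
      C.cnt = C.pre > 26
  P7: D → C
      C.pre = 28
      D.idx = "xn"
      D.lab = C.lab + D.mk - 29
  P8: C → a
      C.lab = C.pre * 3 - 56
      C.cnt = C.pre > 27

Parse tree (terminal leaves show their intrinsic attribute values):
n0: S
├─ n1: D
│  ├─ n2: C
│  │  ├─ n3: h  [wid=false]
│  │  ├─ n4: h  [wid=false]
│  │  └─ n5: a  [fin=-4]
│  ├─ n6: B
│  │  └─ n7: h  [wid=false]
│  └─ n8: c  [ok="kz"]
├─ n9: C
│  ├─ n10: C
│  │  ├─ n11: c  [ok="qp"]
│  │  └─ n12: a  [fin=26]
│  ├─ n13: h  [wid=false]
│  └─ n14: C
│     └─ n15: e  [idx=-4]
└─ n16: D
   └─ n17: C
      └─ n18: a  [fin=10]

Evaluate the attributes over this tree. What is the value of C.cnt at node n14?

false

1. n1.mk = 24  [24]
2. n2.pre = 4  [D.mk - 20]
3. n3.wid = false  [terminal]
4. n4.wid = false  [terminal]
5. n5.fin = -4  [terminal]
6. n2.lab = -2  [C.pre * 3 - 14]
7. n2.cnt = true  [C.pre > 3]
8. n6.pre = false  [C.cnt == false]
9. n7.wid = false  [terminal]
10. n6.lim = "wq"  ["wq"]
11. n8.ok = "kz"  [terminal]
12. n1.idx = "kzwq"  [c.ok ++ B.lim]
13. n1.lab = 14  [C.lab * -1 + 12]
14. n9.pre = -5  [D₀.lab * 3 - 47]
15. n10.pre = -1  [C₀.pre + 4]
16. n11.ok = "qp"  [terminal]
17. n12.fin = 26  [terminal]
18. n10.lab = 2  [C.pre + 3]
19. n10.cnt = false  [C.pre > -1]
20. n13.wid = false  [terminal]
21. n14.pre = 26  [C₁.lab * -1 + 28]
22. n15.idx = -4  [terminal]
23. n14.lab = 27  [e.idx + 31]
24. n14.cnt = false  [C.pre > 26]
25. n9.lab = 5  [C₂.lab * -2 + 59]
26. n9.cnt = false  [C₁.cnt == true]
27. n16.mk = 1  [D₀.lab + C.lab - 18]
28. n17.pre = 28  [28]
29. n18.fin = 10  [terminal]
30. n17.lab = 28  [C.pre * 3 - 56]
31. n17.cnt = true  [C.pre > 27]
32. n16.idx = "xn"  ["xn"]
33. n16.lab = 0  [C.lab + D.mk - 29]
34. n0.ok = 26  [D₁.lab + 26]
35. n0.lim = 11  [D₀.lab - 3]
36. n0.key = 25  [D₁.lab + 25]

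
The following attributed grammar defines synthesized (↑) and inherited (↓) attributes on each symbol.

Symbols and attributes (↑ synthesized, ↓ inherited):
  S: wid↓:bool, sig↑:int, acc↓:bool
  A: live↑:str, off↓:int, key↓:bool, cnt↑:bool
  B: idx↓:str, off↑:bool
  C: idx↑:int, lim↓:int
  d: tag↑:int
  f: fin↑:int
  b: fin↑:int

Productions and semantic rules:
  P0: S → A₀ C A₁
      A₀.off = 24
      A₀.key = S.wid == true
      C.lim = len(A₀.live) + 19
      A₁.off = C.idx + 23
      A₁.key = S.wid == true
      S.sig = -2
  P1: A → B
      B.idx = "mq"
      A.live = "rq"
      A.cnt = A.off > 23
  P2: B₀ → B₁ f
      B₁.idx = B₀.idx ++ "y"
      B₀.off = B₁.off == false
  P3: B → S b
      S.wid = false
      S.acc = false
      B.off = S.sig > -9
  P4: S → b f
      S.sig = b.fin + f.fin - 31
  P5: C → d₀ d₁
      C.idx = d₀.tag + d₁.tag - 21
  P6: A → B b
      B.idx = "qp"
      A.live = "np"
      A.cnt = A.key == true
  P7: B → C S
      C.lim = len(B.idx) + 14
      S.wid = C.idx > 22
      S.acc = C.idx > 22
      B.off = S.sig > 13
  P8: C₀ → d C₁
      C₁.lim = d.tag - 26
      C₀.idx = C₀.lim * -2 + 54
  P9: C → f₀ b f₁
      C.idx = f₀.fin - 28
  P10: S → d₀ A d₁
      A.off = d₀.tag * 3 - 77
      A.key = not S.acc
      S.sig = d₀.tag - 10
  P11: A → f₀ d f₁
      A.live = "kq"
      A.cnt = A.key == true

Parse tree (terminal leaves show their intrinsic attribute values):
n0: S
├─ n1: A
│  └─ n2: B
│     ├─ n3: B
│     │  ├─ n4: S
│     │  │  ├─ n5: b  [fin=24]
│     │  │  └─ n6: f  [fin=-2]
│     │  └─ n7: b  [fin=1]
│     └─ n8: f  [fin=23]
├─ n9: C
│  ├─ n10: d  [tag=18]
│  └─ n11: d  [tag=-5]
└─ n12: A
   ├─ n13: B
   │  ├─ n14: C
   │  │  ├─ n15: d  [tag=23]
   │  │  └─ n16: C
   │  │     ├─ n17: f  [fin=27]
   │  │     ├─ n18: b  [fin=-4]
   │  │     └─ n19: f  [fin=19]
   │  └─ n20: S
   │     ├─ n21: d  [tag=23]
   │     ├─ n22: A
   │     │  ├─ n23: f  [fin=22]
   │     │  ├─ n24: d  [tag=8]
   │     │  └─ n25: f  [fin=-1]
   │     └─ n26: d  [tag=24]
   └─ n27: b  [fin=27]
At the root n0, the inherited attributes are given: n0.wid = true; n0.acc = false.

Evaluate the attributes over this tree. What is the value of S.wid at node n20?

false

1. n0.wid = true  [given at root]
2. n0.acc = false  [given at root]
3. n1.off = 24  [24]
4. n1.key = true  [S.wid == true]
5. n2.idx = "mq"  ["mq"]
6. n3.idx = "mqy"  [B₀.idx ++ "y"]
7. n4.wid = false  [false]
8. n4.acc = false  [false]
9. n5.fin = 24  [terminal]
10. n6.fin = -2  [terminal]
11. n4.sig = -9  [b.fin + f.fin - 31]
12. n7.fin = 1  [terminal]
13. n3.off = false  [S.sig > -9]
14. n8.fin = 23  [terminal]
15. n2.off = true  [B₁.off == false]
16. n1.live = "rq"  ["rq"]
17. n1.cnt = true  [A.off > 23]
18. n9.lim = 21  [len(A₀.live) + 19]
19. n10.tag = 18  [terminal]
20. n11.tag = -5  [terminal]
21. n9.idx = -8  [d₀.tag + d₁.tag - 21]
22. n12.off = 15  [C.idx + 23]
23. n12.key = true  [S.wid == true]
24. n13.idx = "qp"  ["qp"]
25. n14.lim = 16  [len(B.idx) + 14]
26. n15.tag = 23  [terminal]
27. n16.lim = -3  [d.tag - 26]
28. n17.fin = 27  [terminal]
29. n18.fin = -4  [terminal]
30. n19.fin = 19  [terminal]
31. n16.idx = -1  [f₀.fin - 28]
32. n14.idx = 22  [C₀.lim * -2 + 54]
33. n20.wid = false  [C.idx > 22]
34. n20.acc = false  [C.idx > 22]
35. n21.tag = 23  [terminal]
36. n22.off = -8  [d₀.tag * 3 - 77]
37. n22.key = true  [not S.acc]
38. n23.fin = 22  [terminal]
39. n24.tag = 8  [terminal]
40. n25.fin = -1  [terminal]
41. n22.live = "kq"  ["kq"]
42. n22.cnt = true  [A.key == true]
43. n26.tag = 24  [terminal]
44. n20.sig = 13  [d₀.tag - 10]
45. n13.off = false  [S.sig > 13]
46. n27.fin = 27  [terminal]
47. n12.live = "np"  ["np"]
48. n12.cnt = true  [A.key == true]
49. n0.sig = -2  [-2]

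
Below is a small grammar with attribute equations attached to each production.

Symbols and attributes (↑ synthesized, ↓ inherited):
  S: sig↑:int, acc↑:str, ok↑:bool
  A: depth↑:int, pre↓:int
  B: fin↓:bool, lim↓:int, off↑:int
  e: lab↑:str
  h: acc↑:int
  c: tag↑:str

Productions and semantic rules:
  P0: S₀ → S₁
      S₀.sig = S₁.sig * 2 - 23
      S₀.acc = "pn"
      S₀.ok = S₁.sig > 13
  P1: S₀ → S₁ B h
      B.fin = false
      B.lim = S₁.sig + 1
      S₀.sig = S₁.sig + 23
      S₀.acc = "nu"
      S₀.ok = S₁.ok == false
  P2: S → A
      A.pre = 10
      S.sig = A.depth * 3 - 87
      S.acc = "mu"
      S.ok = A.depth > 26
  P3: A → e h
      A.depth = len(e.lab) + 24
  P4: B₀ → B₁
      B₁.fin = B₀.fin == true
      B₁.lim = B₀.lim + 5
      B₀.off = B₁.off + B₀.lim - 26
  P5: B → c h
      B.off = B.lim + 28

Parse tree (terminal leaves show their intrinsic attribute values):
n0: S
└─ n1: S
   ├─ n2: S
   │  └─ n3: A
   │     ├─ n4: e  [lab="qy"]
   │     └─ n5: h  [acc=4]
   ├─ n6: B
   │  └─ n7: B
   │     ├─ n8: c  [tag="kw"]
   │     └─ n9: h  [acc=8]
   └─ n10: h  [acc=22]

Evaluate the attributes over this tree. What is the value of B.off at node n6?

-9

1. n3.pre = 10  [10]
2. n4.lab = "qy"  [terminal]
3. n5.acc = 4  [terminal]
4. n3.depth = 26  [len(e.lab) + 24]
5. n2.sig = -9  [A.depth * 3 - 87]
6. n2.acc = "mu"  ["mu"]
7. n2.ok = false  [A.depth > 26]
8. n6.fin = false  [false]
9. n6.lim = -8  [S₁.sig + 1]
10. n7.fin = false  [B₀.fin == true]
11. n7.lim = -3  [B₀.lim + 5]
12. n8.tag = "kw"  [terminal]
13. n9.acc = 8  [terminal]
14. n7.off = 25  [B.lim + 28]
15. n6.off = -9  [B₁.off + B₀.lim - 26]
16. n10.acc = 22  [terminal]
17. n1.sig = 14  [S₁.sig + 23]
18. n1.acc = "nu"  ["nu"]
19. n1.ok = true  [S₁.ok == false]
20. n0.sig = 5  [S₁.sig * 2 - 23]
21. n0.acc = "pn"  ["pn"]
22. n0.ok = true  [S₁.sig > 13]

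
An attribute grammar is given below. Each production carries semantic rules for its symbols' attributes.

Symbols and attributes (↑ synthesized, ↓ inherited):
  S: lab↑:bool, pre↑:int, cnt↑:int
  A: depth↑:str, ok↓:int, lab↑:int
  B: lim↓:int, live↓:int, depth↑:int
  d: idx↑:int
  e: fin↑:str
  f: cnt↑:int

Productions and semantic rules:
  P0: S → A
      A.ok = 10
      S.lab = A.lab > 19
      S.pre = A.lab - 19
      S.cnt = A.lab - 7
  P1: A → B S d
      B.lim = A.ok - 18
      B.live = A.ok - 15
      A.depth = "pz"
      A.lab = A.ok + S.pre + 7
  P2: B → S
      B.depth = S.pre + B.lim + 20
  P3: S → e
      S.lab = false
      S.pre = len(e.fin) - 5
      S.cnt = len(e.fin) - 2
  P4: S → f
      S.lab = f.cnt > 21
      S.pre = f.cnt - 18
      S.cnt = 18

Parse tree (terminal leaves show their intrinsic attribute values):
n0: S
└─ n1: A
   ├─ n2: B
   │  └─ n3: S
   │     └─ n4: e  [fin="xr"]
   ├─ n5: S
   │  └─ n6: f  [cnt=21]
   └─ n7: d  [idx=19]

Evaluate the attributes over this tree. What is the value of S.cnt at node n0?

13

1. n1.ok = 10  [10]
2. n2.lim = -8  [A.ok - 18]
3. n2.live = -5  [A.ok - 15]
4. n4.fin = "xr"  [terminal]
5. n3.lab = false  [false]
6. n3.pre = -3  [len(e.fin) - 5]
7. n3.cnt = 0  [len(e.fin) - 2]
8. n2.depth = 9  [S.pre + B.lim + 20]
9. n6.cnt = 21  [terminal]
10. n5.lab = false  [f.cnt > 21]
11. n5.pre = 3  [f.cnt - 18]
12. n5.cnt = 18  [18]
13. n7.idx = 19  [terminal]
14. n1.depth = "pz"  ["pz"]
15. n1.lab = 20  [A.ok + S.pre + 7]
16. n0.lab = true  [A.lab > 19]
17. n0.pre = 1  [A.lab - 19]
18. n0.cnt = 13  [A.lab - 7]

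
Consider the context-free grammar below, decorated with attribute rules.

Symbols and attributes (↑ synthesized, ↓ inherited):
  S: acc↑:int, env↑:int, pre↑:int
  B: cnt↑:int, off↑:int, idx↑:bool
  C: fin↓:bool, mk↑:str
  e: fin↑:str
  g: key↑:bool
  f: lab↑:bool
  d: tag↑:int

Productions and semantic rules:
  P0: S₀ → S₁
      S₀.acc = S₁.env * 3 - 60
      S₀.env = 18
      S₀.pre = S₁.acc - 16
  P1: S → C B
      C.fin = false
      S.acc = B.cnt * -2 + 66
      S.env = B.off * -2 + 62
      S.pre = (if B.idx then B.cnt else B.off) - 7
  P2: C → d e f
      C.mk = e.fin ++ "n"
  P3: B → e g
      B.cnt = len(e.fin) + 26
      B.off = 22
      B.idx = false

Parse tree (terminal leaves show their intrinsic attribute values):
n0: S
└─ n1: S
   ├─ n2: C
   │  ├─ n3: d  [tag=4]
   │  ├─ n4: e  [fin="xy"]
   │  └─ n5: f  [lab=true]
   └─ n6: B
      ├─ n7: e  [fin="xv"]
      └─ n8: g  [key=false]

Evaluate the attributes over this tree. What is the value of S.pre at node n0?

-6

1. n2.fin = false  [false]
2. n3.tag = 4  [terminal]
3. n4.fin = "xy"  [terminal]
4. n5.lab = true  [terminal]
5. n2.mk = "xyn"  [e.fin ++ "n"]
6. n7.fin = "xv"  [terminal]
7. n8.key = false  [terminal]
8. n6.cnt = 28  [len(e.fin) + 26]
9. n6.off = 22  [22]
10. n6.idx = false  [false]
11. n1.acc = 10  [B.cnt * -2 + 66]
12. n1.env = 18  [B.off * -2 + 62]
13. n1.pre = 15  [(if B.idx then B.cnt else B.off) - 7]
14. n0.acc = -6  [S₁.env * 3 - 60]
15. n0.env = 18  [18]
16. n0.pre = -6  [S₁.acc - 16]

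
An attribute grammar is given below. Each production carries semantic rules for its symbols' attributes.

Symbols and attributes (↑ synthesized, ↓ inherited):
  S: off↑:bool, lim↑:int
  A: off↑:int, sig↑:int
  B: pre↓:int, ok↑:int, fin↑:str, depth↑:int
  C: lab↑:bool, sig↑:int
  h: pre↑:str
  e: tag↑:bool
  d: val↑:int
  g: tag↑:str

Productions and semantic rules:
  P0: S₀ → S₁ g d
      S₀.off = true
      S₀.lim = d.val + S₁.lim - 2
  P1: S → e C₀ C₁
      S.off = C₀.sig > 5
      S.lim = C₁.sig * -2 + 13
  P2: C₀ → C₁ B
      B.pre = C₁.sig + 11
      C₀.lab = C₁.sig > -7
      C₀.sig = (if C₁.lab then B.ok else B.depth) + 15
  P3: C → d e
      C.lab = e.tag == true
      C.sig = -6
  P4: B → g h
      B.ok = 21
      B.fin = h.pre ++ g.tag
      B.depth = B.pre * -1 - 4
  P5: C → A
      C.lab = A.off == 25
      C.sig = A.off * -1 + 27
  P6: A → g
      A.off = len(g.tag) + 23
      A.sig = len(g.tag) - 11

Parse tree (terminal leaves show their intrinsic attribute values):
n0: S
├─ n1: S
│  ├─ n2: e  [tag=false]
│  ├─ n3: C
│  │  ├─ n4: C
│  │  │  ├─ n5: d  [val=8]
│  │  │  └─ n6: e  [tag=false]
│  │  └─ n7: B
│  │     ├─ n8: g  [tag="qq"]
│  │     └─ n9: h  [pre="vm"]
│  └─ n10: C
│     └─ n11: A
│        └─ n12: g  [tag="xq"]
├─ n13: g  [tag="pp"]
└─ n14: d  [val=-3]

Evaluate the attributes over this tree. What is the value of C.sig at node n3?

6

1. n2.tag = false  [terminal]
2. n5.val = 8  [terminal]
3. n6.tag = false  [terminal]
4. n4.lab = false  [e.tag == true]
5. n4.sig = -6  [-6]
6. n7.pre = 5  [C₁.sig + 11]
7. n8.tag = "qq"  [terminal]
8. n9.pre = "vm"  [terminal]
9. n7.ok = 21  [21]
10. n7.fin = "vmqq"  [h.pre ++ g.tag]
11. n7.depth = -9  [B.pre * -1 - 4]
12. n3.lab = true  [C₁.sig > -7]
13. n3.sig = 6  [(if C₁.lab then B.ok else B.depth) + 15]
14. n12.tag = "xq"  [terminal]
15. n11.off = 25  [len(g.tag) + 23]
16. n11.sig = -9  [len(g.tag) - 11]
17. n10.lab = true  [A.off == 25]
18. n10.sig = 2  [A.off * -1 + 27]
19. n1.off = true  [C₀.sig > 5]
20. n1.lim = 9  [C₁.sig * -2 + 13]
21. n13.tag = "pp"  [terminal]
22. n14.val = -3  [terminal]
23. n0.off = true  [true]
24. n0.lim = 4  [d.val + S₁.lim - 2]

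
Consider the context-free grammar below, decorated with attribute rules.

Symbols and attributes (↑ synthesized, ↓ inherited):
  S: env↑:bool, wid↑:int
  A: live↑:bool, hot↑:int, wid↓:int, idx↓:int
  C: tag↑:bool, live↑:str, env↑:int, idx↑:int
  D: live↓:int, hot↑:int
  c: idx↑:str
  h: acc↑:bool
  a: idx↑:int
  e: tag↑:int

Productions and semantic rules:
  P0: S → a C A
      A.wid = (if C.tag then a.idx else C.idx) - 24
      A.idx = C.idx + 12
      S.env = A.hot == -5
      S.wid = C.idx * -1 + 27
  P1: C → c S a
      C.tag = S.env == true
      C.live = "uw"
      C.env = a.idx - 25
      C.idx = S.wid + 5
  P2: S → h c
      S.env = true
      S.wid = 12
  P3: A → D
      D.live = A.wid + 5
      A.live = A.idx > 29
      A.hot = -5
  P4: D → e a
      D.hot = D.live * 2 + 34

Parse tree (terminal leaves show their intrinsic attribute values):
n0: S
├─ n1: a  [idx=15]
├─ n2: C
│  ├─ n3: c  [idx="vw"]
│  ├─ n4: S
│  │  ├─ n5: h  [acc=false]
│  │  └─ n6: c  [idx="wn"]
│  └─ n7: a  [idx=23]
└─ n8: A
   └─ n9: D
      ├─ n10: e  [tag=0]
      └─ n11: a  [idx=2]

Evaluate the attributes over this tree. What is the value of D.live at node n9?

1. n1.idx = 15  [terminal]
2. n3.idx = "vw"  [terminal]
3. n5.acc = false  [terminal]
4. n6.idx = "wn"  [terminal]
5. n4.env = true  [true]
6. n4.wid = 12  [12]
7. n7.idx = 23  [terminal]
8. n2.tag = true  [S.env == true]
9. n2.live = "uw"  ["uw"]
10. n2.env = -2  [a.idx - 25]
11. n2.idx = 17  [S.wid + 5]
12. n8.wid = -9  [(if C.tag then a.idx else C.idx) - 24]
13. n8.idx = 29  [C.idx + 12]
14. n9.live = -4  [A.wid + 5]
15. n10.tag = 0  [terminal]
16. n11.idx = 2  [terminal]
17. n9.hot = 26  [D.live * 2 + 34]
18. n8.live = false  [A.idx > 29]
19. n8.hot = -5  [-5]
20. n0.env = true  [A.hot == -5]
21. n0.wid = 10  [C.idx * -1 + 27]

-4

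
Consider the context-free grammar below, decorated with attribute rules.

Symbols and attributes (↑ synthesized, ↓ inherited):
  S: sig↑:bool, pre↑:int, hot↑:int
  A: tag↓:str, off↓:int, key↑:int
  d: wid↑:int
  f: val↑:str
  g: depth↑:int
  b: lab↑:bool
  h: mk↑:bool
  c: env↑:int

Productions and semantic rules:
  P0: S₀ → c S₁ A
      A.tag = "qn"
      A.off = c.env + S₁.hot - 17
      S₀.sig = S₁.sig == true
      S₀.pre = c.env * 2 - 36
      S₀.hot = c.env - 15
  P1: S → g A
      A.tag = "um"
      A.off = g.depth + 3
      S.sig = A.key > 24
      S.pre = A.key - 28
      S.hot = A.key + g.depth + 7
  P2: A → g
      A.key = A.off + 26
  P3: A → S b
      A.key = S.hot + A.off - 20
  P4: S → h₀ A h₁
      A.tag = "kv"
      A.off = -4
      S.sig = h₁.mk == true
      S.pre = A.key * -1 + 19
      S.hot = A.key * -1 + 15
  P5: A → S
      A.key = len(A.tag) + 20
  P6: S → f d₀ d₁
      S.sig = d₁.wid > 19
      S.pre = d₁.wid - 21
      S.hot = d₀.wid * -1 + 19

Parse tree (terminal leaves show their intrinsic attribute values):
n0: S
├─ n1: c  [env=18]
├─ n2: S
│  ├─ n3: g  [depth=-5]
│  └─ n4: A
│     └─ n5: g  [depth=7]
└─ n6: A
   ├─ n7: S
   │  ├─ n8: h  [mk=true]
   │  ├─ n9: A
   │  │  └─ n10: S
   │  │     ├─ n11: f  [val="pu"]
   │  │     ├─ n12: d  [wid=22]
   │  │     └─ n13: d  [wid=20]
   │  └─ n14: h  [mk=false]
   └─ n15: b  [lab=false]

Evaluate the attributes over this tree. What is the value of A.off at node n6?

27

1. n1.env = 18  [terminal]
2. n3.depth = -5  [terminal]
3. n4.tag = "um"  ["um"]
4. n4.off = -2  [g.depth + 3]
5. n5.depth = 7  [terminal]
6. n4.key = 24  [A.off + 26]
7. n2.sig = false  [A.key > 24]
8. n2.pre = -4  [A.key - 28]
9. n2.hot = 26  [A.key + g.depth + 7]
10. n6.tag = "qn"  ["qn"]
11. n6.off = 27  [c.env + S₁.hot - 17]
12. n8.mk = true  [terminal]
13. n9.tag = "kv"  ["kv"]
14. n9.off = -4  [-4]
15. n11.val = "pu"  [terminal]
16. n12.wid = 22  [terminal]
17. n13.wid = 20  [terminal]
18. n10.sig = true  [d₁.wid > 19]
19. n10.pre = -1  [d₁.wid - 21]
20. n10.hot = -3  [d₀.wid * -1 + 19]
21. n9.key = 22  [len(A.tag) + 20]
22. n14.mk = false  [terminal]
23. n7.sig = false  [h₁.mk == true]
24. n7.pre = -3  [A.key * -1 + 19]
25. n7.hot = -7  [A.key * -1 + 15]
26. n15.lab = false  [terminal]
27. n6.key = 0  [S.hot + A.off - 20]
28. n0.sig = false  [S₁.sig == true]
29. n0.pre = 0  [c.env * 2 - 36]
30. n0.hot = 3  [c.env - 15]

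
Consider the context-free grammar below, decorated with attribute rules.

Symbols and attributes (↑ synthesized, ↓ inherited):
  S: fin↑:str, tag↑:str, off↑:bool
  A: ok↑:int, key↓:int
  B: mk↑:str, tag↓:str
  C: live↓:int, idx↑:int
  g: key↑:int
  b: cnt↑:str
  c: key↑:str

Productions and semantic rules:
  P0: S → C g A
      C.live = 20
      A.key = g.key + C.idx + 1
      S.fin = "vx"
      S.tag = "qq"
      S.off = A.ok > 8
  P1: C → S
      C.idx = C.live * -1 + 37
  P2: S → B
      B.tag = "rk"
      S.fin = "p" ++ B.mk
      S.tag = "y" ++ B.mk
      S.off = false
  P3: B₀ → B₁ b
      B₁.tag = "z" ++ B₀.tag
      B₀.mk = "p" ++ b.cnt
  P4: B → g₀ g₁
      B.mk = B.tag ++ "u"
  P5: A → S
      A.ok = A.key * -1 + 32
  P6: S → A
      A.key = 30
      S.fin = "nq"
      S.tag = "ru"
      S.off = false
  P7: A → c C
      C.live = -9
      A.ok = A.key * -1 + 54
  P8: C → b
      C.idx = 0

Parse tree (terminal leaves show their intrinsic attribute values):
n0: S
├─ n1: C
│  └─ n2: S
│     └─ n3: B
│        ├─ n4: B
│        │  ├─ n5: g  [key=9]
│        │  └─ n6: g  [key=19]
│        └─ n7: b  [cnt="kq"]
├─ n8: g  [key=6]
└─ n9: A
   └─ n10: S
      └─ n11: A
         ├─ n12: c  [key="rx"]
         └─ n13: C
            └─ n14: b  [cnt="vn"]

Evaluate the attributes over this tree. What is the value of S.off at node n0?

1. n1.live = 20  [20]
2. n3.tag = "rk"  ["rk"]
3. n4.tag = "zrk"  ["z" ++ B₀.tag]
4. n5.key = 9  [terminal]
5. n6.key = 19  [terminal]
6. n4.mk = "zrku"  [B.tag ++ "u"]
7. n7.cnt = "kq"  [terminal]
8. n3.mk = "pkq"  ["p" ++ b.cnt]
9. n2.fin = "ppkq"  ["p" ++ B.mk]
10. n2.tag = "ypkq"  ["y" ++ B.mk]
11. n2.off = false  [false]
12. n1.idx = 17  [C.live * -1 + 37]
13. n8.key = 6  [terminal]
14. n9.key = 24  [g.key + C.idx + 1]
15. n11.key = 30  [30]
16. n12.key = "rx"  [terminal]
17. n13.live = -9  [-9]
18. n14.cnt = "vn"  [terminal]
19. n13.idx = 0  [0]
20. n11.ok = 24  [A.key * -1 + 54]
21. n10.fin = "nq"  ["nq"]
22. n10.tag = "ru"  ["ru"]
23. n10.off = false  [false]
24. n9.ok = 8  [A.key * -1 + 32]
25. n0.fin = "vx"  ["vx"]
26. n0.tag = "qq"  ["qq"]
27. n0.off = false  [A.ok > 8]

false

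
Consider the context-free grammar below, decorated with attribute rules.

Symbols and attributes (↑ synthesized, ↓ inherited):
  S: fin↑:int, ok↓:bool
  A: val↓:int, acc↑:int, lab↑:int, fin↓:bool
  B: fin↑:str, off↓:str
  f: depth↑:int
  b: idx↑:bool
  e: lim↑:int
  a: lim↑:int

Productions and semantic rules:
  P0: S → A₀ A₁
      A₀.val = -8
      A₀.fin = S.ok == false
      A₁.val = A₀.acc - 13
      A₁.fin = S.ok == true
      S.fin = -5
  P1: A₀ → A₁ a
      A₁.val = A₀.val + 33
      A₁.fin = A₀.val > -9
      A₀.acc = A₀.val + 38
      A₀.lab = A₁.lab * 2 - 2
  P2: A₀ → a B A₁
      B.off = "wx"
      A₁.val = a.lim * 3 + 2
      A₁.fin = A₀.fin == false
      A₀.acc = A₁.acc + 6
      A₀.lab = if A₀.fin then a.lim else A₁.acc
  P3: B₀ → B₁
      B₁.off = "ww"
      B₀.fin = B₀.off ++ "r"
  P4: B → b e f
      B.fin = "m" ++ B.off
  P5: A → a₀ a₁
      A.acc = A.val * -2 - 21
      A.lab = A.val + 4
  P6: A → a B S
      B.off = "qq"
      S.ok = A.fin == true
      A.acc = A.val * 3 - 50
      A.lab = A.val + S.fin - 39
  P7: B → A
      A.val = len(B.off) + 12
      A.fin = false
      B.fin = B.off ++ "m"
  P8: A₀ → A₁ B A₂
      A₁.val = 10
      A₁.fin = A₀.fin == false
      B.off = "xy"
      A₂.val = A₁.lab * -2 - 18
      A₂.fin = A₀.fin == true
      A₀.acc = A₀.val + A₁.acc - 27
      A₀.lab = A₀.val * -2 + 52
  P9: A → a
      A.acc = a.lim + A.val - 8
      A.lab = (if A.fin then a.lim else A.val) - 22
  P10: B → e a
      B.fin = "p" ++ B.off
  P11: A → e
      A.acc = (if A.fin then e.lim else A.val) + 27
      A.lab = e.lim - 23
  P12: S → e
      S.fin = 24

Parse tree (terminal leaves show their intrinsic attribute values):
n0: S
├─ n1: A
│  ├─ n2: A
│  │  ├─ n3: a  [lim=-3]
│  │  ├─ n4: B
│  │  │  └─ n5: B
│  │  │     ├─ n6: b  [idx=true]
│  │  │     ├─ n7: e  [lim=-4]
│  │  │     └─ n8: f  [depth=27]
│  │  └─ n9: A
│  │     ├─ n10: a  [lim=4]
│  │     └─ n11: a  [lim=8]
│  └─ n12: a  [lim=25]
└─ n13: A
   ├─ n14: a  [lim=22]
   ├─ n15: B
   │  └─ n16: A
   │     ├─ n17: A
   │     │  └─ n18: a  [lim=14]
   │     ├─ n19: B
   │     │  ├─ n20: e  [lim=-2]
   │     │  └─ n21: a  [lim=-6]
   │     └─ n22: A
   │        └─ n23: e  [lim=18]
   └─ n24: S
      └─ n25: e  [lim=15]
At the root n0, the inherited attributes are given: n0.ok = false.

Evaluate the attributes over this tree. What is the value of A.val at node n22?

1. n0.ok = false  [given at root]
2. n1.val = -8  [-8]
3. n1.fin = true  [S.ok == false]
4. n2.val = 25  [A₀.val + 33]
5. n2.fin = true  [A₀.val > -9]
6. n3.lim = -3  [terminal]
7. n4.off = "wx"  ["wx"]
8. n5.off = "ww"  ["ww"]
9. n6.idx = true  [terminal]
10. n7.lim = -4  [terminal]
11. n8.depth = 27  [terminal]
12. n5.fin = "mww"  ["m" ++ B.off]
13. n4.fin = "wxr"  [B₀.off ++ "r"]
14. n9.val = -7  [a.lim * 3 + 2]
15. n9.fin = false  [A₀.fin == false]
16. n10.lim = 4  [terminal]
17. n11.lim = 8  [terminal]
18. n9.acc = -7  [A.val * -2 - 21]
19. n9.lab = -3  [A.val + 4]
20. n2.acc = -1  [A₁.acc + 6]
21. n2.lab = -3  [if A₀.fin then a.lim else A₁.acc]
22. n12.lim = 25  [terminal]
23. n1.acc = 30  [A₀.val + 38]
24. n1.lab = -8  [A₁.lab * 2 - 2]
25. n13.val = 17  [A₀.acc - 13]
26. n13.fin = false  [S.ok == true]
27. n14.lim = 22  [terminal]
28. n15.off = "qq"  ["qq"]
29. n16.val = 14  [len(B.off) + 12]
30. n16.fin = false  [false]
31. n17.val = 10  [10]
32. n17.fin = true  [A₀.fin == false]
33. n18.lim = 14  [terminal]
34. n17.acc = 16  [a.lim + A.val - 8]
35. n17.lab = -8  [(if A.fin then a.lim else A.val) - 22]
36. n19.off = "xy"  ["xy"]
37. n20.lim = -2  [terminal]
38. n21.lim = -6  [terminal]
39. n19.fin = "pxy"  ["p" ++ B.off]
40. n22.val = -2  [A₁.lab * -2 - 18]
41. n22.fin = false  [A₀.fin == true]
42. n23.lim = 18  [terminal]
43. n22.acc = 25  [(if A.fin then e.lim else A.val) + 27]
44. n22.lab = -5  [e.lim - 23]
45. n16.acc = 3  [A₀.val + A₁.acc - 27]
46. n16.lab = 24  [A₀.val * -2 + 52]
47. n15.fin = "qqm"  [B.off ++ "m"]
48. n24.ok = false  [A.fin == true]
49. n25.lim = 15  [terminal]
50. n24.fin = 24  [24]
51. n13.acc = 1  [A.val * 3 - 50]
52. n13.lab = 2  [A.val + S.fin - 39]
53. n0.fin = -5  [-5]

-2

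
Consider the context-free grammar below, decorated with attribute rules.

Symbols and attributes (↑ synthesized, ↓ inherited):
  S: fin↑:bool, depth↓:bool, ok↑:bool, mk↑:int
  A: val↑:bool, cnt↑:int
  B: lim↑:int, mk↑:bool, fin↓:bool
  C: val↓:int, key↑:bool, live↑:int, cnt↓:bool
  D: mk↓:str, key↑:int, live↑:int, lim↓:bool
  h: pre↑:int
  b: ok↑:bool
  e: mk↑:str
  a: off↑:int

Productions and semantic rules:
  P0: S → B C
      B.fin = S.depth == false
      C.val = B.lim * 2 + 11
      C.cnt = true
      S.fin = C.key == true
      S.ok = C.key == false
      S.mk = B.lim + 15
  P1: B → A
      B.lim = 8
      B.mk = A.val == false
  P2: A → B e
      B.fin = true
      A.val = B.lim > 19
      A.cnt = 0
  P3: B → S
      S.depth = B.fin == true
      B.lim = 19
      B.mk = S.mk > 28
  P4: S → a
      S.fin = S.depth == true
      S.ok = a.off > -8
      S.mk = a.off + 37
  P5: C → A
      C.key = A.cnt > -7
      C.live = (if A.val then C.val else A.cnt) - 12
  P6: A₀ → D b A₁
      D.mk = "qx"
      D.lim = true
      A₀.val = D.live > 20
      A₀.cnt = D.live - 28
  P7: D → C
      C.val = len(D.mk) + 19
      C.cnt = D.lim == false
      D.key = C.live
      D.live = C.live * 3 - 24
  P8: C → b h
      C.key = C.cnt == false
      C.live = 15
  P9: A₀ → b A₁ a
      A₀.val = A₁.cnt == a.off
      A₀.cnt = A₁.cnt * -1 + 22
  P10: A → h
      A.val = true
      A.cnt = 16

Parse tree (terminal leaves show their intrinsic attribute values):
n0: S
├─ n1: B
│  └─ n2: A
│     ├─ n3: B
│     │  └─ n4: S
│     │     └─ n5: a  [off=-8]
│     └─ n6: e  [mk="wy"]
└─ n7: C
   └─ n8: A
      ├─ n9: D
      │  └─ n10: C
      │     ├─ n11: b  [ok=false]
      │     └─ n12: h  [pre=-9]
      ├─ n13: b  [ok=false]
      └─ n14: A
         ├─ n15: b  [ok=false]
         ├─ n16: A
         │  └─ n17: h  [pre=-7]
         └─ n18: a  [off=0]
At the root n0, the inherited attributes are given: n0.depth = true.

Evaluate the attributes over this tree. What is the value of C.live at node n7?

1. n0.depth = true  [given at root]
2. n1.fin = false  [S.depth == false]
3. n3.fin = true  [true]
4. n4.depth = true  [B.fin == true]
5. n5.off = -8  [terminal]
6. n4.fin = true  [S.depth == true]
7. n4.ok = false  [a.off > -8]
8. n4.mk = 29  [a.off + 37]
9. n3.lim = 19  [19]
10. n3.mk = true  [S.mk > 28]
11. n6.mk = "wy"  [terminal]
12. n2.val = false  [B.lim > 19]
13. n2.cnt = 0  [0]
14. n1.lim = 8  [8]
15. n1.mk = true  [A.val == false]
16. n7.val = 27  [B.lim * 2 + 11]
17. n7.cnt = true  [true]
18. n9.mk = "qx"  ["qx"]
19. n9.lim = true  [true]
20. n10.val = 21  [len(D.mk) + 19]
21. n10.cnt = false  [D.lim == false]
22. n11.ok = false  [terminal]
23. n12.pre = -9  [terminal]
24. n10.key = true  [C.cnt == false]
25. n10.live = 15  [15]
26. n9.key = 15  [C.live]
27. n9.live = 21  [C.live * 3 - 24]
28. n13.ok = false  [terminal]
29. n15.ok = false  [terminal]
30. n17.pre = -7  [terminal]
31. n16.val = true  [true]
32. n16.cnt = 16  [16]
33. n18.off = 0  [terminal]
34. n14.val = false  [A₁.cnt == a.off]
35. n14.cnt = 6  [A₁.cnt * -1 + 22]
36. n8.val = true  [D.live > 20]
37. n8.cnt = -7  [D.live - 28]
38. n7.key = false  [A.cnt > -7]
39. n7.live = 15  [(if A.val then C.val else A.cnt) - 12]
40. n0.fin = false  [C.key == true]
41. n0.ok = true  [C.key == false]
42. n0.mk = 23  [B.lim + 15]

15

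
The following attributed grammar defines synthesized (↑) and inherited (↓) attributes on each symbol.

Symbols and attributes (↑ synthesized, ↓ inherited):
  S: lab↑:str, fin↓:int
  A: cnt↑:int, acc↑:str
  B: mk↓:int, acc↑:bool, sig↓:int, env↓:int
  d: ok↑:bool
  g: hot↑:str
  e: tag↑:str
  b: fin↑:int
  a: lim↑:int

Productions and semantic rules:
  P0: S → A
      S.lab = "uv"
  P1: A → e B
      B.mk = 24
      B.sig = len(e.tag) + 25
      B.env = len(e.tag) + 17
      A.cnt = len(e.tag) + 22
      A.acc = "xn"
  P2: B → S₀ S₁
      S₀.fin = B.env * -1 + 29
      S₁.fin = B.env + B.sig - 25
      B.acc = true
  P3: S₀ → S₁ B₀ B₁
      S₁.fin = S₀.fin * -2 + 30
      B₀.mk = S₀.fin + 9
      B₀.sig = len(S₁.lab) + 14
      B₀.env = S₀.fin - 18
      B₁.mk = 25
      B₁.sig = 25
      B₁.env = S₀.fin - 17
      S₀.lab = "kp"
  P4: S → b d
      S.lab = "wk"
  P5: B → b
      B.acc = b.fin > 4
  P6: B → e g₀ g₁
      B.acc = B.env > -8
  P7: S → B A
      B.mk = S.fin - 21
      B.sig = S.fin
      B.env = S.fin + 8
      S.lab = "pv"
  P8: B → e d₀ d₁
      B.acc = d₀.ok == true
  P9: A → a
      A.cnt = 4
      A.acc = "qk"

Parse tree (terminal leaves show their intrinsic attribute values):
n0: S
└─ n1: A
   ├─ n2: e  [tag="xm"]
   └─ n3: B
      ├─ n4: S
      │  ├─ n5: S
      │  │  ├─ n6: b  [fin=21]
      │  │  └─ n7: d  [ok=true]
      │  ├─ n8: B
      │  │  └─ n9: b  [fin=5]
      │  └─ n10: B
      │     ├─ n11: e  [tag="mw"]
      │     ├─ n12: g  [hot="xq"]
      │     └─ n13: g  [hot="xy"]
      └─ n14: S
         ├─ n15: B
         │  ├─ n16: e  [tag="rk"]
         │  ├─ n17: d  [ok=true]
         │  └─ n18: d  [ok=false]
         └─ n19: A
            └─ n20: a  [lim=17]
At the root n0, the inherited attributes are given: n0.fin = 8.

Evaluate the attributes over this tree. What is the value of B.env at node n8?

1. n0.fin = 8  [given at root]
2. n2.tag = "xm"  [terminal]
3. n3.mk = 24  [24]
4. n3.sig = 27  [len(e.tag) + 25]
5. n3.env = 19  [len(e.tag) + 17]
6. n4.fin = 10  [B.env * -1 + 29]
7. n5.fin = 10  [S₀.fin * -2 + 30]
8. n6.fin = 21  [terminal]
9. n7.ok = true  [terminal]
10. n5.lab = "wk"  ["wk"]
11. n8.mk = 19  [S₀.fin + 9]
12. n8.sig = 16  [len(S₁.lab) + 14]
13. n8.env = -8  [S₀.fin - 18]
14. n9.fin = 5  [terminal]
15. n8.acc = true  [b.fin > 4]
16. n10.mk = 25  [25]
17. n10.sig = 25  [25]
18. n10.env = -7  [S₀.fin - 17]
19. n11.tag = "mw"  [terminal]
20. n12.hot = "xq"  [terminal]
21. n13.hot = "xy"  [terminal]
22. n10.acc = true  [B.env > -8]
23. n4.lab = "kp"  ["kp"]
24. n14.fin = 21  [B.env + B.sig - 25]
25. n15.mk = 0  [S.fin - 21]
26. n15.sig = 21  [S.fin]
27. n15.env = 29  [S.fin + 8]
28. n16.tag = "rk"  [terminal]
29. n17.ok = true  [terminal]
30. n18.ok = false  [terminal]
31. n15.acc = true  [d₀.ok == true]
32. n20.lim = 17  [terminal]
33. n19.cnt = 4  [4]
34. n19.acc = "qk"  ["qk"]
35. n14.lab = "pv"  ["pv"]
36. n3.acc = true  [true]
37. n1.cnt = 24  [len(e.tag) + 22]
38. n1.acc = "xn"  ["xn"]
39. n0.lab = "uv"  ["uv"]

-8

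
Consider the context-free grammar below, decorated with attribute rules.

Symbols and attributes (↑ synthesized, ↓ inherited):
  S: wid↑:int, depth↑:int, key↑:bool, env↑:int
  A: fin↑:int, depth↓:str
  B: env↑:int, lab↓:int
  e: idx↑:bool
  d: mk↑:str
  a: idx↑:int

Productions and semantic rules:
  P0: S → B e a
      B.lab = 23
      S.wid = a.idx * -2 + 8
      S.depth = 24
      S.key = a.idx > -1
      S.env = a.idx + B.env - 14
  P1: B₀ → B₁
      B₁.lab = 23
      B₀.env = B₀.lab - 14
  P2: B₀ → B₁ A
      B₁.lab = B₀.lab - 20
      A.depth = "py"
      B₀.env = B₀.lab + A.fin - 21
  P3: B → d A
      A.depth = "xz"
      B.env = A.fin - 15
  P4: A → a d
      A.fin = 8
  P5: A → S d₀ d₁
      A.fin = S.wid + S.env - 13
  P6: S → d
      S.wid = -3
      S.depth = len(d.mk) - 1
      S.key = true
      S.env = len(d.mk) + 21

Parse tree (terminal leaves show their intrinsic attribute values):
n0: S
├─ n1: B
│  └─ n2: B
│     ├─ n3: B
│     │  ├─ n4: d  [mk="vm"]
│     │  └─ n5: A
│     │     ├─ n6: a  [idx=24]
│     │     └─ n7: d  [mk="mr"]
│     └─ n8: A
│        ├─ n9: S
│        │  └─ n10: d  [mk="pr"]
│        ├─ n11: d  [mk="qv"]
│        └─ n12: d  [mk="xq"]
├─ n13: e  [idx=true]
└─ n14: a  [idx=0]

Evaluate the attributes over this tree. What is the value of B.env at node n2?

1. n1.lab = 23  [23]
2. n2.lab = 23  [23]
3. n3.lab = 3  [B₀.lab - 20]
4. n4.mk = "vm"  [terminal]
5. n5.depth = "xz"  ["xz"]
6. n6.idx = 24  [terminal]
7. n7.mk = "mr"  [terminal]
8. n5.fin = 8  [8]
9. n3.env = -7  [A.fin - 15]
10. n8.depth = "py"  ["py"]
11. n10.mk = "pr"  [terminal]
12. n9.wid = -3  [-3]
13. n9.depth = 1  [len(d.mk) - 1]
14. n9.key = true  [true]
15. n9.env = 23  [len(d.mk) + 21]
16. n11.mk = "qv"  [terminal]
17. n12.mk = "xq"  [terminal]
18. n8.fin = 7  [S.wid + S.env - 13]
19. n2.env = 9  [B₀.lab + A.fin - 21]
20. n1.env = 9  [B₀.lab - 14]
21. n13.idx = true  [terminal]
22. n14.idx = 0  [terminal]
23. n0.wid = 8  [a.idx * -2 + 8]
24. n0.depth = 24  [24]
25. n0.key = true  [a.idx > -1]
26. n0.env = -5  [a.idx + B.env - 14]

9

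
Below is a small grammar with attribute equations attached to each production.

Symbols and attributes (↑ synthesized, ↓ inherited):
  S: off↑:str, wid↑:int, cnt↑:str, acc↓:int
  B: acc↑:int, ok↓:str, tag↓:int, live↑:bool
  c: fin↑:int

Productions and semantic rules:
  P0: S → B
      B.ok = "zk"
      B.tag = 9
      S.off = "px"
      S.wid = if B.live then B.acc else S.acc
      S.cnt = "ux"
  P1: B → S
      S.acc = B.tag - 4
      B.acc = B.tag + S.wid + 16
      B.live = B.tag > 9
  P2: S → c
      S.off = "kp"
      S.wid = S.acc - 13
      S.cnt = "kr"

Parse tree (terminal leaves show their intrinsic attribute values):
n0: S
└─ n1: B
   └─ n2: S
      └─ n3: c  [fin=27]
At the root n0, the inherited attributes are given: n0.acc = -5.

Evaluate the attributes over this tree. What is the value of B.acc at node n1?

1. n0.acc = -5  [given at root]
2. n1.ok = "zk"  ["zk"]
3. n1.tag = 9  [9]
4. n2.acc = 5  [B.tag - 4]
5. n3.fin = 27  [terminal]
6. n2.off = "kp"  ["kp"]
7. n2.wid = -8  [S.acc - 13]
8. n2.cnt = "kr"  ["kr"]
9. n1.acc = 17  [B.tag + S.wid + 16]
10. n1.live = false  [B.tag > 9]
11. n0.off = "px"  ["px"]
12. n0.wid = -5  [if B.live then B.acc else S.acc]
13. n0.cnt = "ux"  ["ux"]

17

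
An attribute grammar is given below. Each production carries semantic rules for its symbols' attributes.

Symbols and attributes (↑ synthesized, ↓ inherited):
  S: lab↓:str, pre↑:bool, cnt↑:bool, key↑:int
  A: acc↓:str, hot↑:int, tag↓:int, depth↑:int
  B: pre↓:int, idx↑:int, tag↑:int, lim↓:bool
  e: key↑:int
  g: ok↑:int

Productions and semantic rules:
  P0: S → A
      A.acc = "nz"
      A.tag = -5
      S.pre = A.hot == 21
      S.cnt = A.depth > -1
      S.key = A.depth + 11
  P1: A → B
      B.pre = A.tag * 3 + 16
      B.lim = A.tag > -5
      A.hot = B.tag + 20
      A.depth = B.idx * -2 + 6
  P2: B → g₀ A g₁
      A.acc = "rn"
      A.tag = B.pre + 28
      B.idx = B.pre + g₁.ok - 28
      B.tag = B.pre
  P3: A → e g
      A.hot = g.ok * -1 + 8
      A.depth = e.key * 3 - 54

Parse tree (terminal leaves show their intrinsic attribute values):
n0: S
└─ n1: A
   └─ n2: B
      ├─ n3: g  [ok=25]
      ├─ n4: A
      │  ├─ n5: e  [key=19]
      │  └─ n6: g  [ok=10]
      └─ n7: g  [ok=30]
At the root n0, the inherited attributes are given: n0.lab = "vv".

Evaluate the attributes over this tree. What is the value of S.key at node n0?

11

1. n0.lab = "vv"  [given at root]
2. n1.acc = "nz"  ["nz"]
3. n1.tag = -5  [-5]
4. n2.pre = 1  [A.tag * 3 + 16]
5. n2.lim = false  [A.tag > -5]
6. n3.ok = 25  [terminal]
7. n4.acc = "rn"  ["rn"]
8. n4.tag = 29  [B.pre + 28]
9. n5.key = 19  [terminal]
10. n6.ok = 10  [terminal]
11. n4.hot = -2  [g.ok * -1 + 8]
12. n4.depth = 3  [e.key * 3 - 54]
13. n7.ok = 30  [terminal]
14. n2.idx = 3  [B.pre + g₁.ok - 28]
15. n2.tag = 1  [B.pre]
16. n1.hot = 21  [B.tag + 20]
17. n1.depth = 0  [B.idx * -2 + 6]
18. n0.pre = true  [A.hot == 21]
19. n0.cnt = true  [A.depth > -1]
20. n0.key = 11  [A.depth + 11]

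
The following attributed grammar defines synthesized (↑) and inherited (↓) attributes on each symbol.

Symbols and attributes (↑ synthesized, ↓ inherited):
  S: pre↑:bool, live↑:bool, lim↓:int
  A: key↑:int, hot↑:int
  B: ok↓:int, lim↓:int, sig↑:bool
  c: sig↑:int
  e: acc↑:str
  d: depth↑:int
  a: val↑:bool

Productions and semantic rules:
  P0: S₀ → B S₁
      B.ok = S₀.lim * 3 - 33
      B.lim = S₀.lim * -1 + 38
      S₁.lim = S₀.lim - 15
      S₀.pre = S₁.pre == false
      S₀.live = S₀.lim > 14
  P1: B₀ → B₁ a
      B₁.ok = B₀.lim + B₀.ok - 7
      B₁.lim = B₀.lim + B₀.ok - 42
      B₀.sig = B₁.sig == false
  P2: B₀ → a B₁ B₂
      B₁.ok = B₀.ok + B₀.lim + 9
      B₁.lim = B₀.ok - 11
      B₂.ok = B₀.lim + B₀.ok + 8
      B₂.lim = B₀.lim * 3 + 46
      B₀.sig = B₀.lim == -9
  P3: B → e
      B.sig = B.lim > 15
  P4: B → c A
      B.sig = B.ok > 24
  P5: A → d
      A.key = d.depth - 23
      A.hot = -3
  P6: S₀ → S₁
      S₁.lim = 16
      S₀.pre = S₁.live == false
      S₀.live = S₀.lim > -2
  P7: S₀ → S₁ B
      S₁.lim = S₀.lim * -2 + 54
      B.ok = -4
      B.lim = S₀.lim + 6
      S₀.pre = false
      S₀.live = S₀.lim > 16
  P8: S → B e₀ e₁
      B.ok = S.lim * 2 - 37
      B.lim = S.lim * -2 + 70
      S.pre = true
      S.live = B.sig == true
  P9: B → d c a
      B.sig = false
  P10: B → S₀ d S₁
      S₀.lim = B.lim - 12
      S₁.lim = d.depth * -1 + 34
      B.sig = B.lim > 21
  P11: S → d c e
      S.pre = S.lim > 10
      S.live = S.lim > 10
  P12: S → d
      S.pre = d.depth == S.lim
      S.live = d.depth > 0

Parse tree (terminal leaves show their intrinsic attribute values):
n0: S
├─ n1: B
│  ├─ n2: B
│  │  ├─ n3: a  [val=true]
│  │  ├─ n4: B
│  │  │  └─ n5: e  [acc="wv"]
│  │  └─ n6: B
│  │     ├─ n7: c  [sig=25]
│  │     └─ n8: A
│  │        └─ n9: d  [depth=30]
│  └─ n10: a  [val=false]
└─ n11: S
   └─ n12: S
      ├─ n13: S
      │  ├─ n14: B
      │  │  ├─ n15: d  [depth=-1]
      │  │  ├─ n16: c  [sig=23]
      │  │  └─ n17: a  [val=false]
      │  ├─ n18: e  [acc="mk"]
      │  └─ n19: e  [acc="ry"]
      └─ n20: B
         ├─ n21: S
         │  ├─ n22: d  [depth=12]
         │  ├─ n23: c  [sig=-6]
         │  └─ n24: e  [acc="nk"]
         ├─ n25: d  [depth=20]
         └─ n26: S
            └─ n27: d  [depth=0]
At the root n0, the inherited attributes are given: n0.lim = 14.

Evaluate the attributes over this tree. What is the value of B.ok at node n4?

26

1. n0.lim = 14  [given at root]
2. n1.ok = 9  [S₀.lim * 3 - 33]
3. n1.lim = 24  [S₀.lim * -1 + 38]
4. n2.ok = 26  [B₀.lim + B₀.ok - 7]
5. n2.lim = -9  [B₀.lim + B₀.ok - 42]
6. n3.val = true  [terminal]
7. n4.ok = 26  [B₀.ok + B₀.lim + 9]
8. n4.lim = 15  [B₀.ok - 11]
9. n5.acc = "wv"  [terminal]
10. n4.sig = false  [B.lim > 15]
11. n6.ok = 25  [B₀.lim + B₀.ok + 8]
12. n6.lim = 19  [B₀.lim * 3 + 46]
13. n7.sig = 25  [terminal]
14. n9.depth = 30  [terminal]
15. n8.key = 7  [d.depth - 23]
16. n8.hot = -3  [-3]
17. n6.sig = true  [B.ok > 24]
18. n2.sig = true  [B₀.lim == -9]
19. n10.val = false  [terminal]
20. n1.sig = false  [B₁.sig == false]
21. n11.lim = -1  [S₀.lim - 15]
22. n12.lim = 16  [16]
23. n13.lim = 22  [S₀.lim * -2 + 54]
24. n14.ok = 7  [S.lim * 2 - 37]
25. n14.lim = 26  [S.lim * -2 + 70]
26. n15.depth = -1  [terminal]
27. n16.sig = 23  [terminal]
28. n17.val = false  [terminal]
29. n14.sig = false  [false]
30. n18.acc = "mk"  [terminal]
31. n19.acc = "ry"  [terminal]
32. n13.pre = true  [true]
33. n13.live = false  [B.sig == true]
34. n20.ok = -4  [-4]
35. n20.lim = 22  [S₀.lim + 6]
36. n21.lim = 10  [B.lim - 12]
37. n22.depth = 12  [terminal]
38. n23.sig = -6  [terminal]
39. n24.acc = "nk"  [terminal]
40. n21.pre = false  [S.lim > 10]
41. n21.live = false  [S.lim > 10]
42. n25.depth = 20  [terminal]
43. n26.lim = 14  [d.depth * -1 + 34]
44. n27.depth = 0  [terminal]
45. n26.pre = false  [d.depth == S.lim]
46. n26.live = false  [d.depth > 0]
47. n20.sig = true  [B.lim > 21]
48. n12.pre = false  [false]
49. n12.live = false  [S₀.lim > 16]
50. n11.pre = true  [S₁.live == false]
51. n11.live = true  [S₀.lim > -2]
52. n0.pre = false  [S₁.pre == false]
53. n0.live = false  [S₀.lim > 14]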